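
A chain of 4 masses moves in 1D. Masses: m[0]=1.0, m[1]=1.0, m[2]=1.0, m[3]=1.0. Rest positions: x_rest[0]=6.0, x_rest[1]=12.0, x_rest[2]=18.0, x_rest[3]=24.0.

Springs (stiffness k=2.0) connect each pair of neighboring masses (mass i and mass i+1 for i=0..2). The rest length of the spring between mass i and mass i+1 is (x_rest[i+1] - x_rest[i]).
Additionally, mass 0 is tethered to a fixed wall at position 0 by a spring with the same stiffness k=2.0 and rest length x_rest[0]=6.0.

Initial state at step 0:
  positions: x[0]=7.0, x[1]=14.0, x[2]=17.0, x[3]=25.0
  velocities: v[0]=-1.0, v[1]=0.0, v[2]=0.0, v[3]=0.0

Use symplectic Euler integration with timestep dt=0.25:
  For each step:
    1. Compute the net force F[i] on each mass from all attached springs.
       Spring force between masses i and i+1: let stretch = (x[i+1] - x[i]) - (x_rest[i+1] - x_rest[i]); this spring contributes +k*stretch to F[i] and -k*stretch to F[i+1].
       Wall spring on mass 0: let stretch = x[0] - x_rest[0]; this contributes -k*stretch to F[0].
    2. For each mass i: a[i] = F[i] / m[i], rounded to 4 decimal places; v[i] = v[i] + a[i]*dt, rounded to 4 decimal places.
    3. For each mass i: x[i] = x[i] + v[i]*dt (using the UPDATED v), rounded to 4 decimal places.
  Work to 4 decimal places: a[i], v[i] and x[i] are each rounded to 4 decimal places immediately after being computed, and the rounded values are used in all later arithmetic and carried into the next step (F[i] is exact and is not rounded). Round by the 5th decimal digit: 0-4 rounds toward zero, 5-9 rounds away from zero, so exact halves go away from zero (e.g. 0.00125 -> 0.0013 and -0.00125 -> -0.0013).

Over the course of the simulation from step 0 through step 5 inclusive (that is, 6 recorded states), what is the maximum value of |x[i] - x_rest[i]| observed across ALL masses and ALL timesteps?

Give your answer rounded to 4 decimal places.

Step 0: x=[7.0000 14.0000 17.0000 25.0000] v=[-1.0000 0.0000 0.0000 0.0000]
Step 1: x=[6.7500 13.5000 17.6250 24.7500] v=[-1.0000 -2.0000 2.5000 -1.0000]
Step 2: x=[6.5000 12.6719 18.6250 24.3594] v=[-1.0000 -3.3125 4.0000 -1.5625]
Step 3: x=[6.2090 11.8164 19.5977 24.0020] v=[-1.1641 -3.4219 3.8907 -1.4297]
Step 4: x=[5.8428 11.2327 20.1483 23.8440] v=[-1.4649 -2.3350 2.2022 -0.6319]
Step 5: x=[5.4200 11.0897 20.0464 23.9741] v=[-1.6914 -0.5722 -0.4078 0.5203]
Max displacement = 2.1483

Answer: 2.1483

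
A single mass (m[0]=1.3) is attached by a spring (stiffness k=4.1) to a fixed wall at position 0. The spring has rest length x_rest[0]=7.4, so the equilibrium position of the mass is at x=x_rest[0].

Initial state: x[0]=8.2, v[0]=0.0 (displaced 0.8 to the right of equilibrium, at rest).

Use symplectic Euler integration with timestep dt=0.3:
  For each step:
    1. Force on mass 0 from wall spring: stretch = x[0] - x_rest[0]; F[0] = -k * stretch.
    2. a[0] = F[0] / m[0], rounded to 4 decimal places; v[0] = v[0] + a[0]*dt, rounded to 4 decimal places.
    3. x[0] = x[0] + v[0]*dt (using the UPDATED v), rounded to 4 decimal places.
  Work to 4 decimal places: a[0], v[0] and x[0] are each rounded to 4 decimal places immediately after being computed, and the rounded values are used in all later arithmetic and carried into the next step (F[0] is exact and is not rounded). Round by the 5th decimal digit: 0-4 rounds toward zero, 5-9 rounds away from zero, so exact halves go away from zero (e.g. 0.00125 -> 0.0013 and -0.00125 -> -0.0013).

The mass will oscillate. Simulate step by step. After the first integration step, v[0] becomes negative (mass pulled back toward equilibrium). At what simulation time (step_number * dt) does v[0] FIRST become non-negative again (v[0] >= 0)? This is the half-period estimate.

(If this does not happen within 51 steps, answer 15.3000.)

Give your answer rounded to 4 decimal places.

Answer: 1.8000

Derivation:
Step 0: x=[8.2000] v=[0.0000]
Step 1: x=[7.9729] v=[-0.7569]
Step 2: x=[7.5832] v=[-1.2989]
Step 3: x=[7.1415] v=[-1.4722]
Step 4: x=[6.7732] v=[-1.2276]
Step 5: x=[6.5828] v=[-0.6346]
Step 6: x=[6.6244] v=[0.1386]
First v>=0 after going negative at step 6, time=1.8000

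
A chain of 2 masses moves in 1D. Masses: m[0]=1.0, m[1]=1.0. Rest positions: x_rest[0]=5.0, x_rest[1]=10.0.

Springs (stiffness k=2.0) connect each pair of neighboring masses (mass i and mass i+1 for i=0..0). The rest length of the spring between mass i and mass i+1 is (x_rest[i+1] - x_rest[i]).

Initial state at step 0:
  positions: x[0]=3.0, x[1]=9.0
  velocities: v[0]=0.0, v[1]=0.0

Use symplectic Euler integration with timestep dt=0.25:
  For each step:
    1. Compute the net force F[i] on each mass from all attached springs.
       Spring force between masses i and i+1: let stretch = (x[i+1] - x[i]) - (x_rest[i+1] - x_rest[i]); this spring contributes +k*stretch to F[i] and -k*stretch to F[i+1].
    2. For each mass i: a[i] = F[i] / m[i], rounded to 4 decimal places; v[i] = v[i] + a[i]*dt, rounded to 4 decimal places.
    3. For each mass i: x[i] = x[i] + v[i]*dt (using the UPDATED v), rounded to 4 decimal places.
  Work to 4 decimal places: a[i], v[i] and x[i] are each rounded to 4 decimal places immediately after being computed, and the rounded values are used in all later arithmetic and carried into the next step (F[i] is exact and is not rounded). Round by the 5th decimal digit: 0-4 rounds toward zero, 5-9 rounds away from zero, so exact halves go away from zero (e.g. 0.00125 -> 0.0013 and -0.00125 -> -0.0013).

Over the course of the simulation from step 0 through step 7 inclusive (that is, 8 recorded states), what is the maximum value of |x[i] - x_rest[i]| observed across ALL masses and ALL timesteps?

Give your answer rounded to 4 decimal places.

Answer: 2.0110

Derivation:
Step 0: x=[3.0000 9.0000] v=[0.0000 0.0000]
Step 1: x=[3.1250 8.8750] v=[0.5000 -0.5000]
Step 2: x=[3.3438 8.6563] v=[0.8750 -0.8750]
Step 3: x=[3.6016 8.3985] v=[1.0313 -1.0313]
Step 4: x=[3.8341 8.1661] v=[0.9298 -0.9298]
Step 5: x=[3.9831 8.0172] v=[0.5958 -0.5958]
Step 6: x=[4.0113 7.9890] v=[0.1129 -0.1129]
Step 7: x=[3.9117 8.0886] v=[-0.3983 0.3983]
Max displacement = 2.0110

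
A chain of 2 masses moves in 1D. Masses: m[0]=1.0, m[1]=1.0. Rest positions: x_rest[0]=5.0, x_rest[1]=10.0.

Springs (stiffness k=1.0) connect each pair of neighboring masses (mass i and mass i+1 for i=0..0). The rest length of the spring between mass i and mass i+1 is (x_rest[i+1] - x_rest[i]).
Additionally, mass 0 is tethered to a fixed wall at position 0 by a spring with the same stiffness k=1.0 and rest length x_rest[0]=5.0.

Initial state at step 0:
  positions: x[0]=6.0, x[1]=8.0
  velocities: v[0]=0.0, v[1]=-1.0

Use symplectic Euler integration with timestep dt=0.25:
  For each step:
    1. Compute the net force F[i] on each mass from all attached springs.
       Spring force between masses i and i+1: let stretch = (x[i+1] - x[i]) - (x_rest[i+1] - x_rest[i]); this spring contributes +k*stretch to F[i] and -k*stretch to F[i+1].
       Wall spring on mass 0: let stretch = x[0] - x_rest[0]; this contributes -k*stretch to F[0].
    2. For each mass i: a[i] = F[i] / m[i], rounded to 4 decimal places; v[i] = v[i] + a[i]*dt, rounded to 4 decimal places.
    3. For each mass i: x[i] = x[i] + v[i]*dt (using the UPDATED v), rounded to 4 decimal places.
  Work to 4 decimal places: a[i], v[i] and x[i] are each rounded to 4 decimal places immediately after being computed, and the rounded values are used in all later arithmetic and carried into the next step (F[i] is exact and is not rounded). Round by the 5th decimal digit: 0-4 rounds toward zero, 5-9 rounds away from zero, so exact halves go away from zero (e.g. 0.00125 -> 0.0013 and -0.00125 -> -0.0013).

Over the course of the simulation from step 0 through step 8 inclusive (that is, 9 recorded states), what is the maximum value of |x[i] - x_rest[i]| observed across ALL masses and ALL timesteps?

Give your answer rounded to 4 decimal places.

Answer: 2.4537

Derivation:
Step 0: x=[6.0000 8.0000] v=[0.0000 -1.0000]
Step 1: x=[5.7500 7.9375] v=[-1.0000 -0.2500]
Step 2: x=[5.2774 8.0508] v=[-1.8906 0.4531]
Step 3: x=[4.6483 8.3033] v=[-2.5166 1.0098]
Step 4: x=[3.9571 8.6398] v=[-2.7649 1.3461]
Step 5: x=[3.3112 8.9962] v=[-2.5835 1.4254]
Step 6: x=[2.8137 9.3098] v=[-1.9901 1.2542]
Step 7: x=[2.5463 9.5299] v=[-1.0695 0.8802]
Step 8: x=[2.5563 9.6260] v=[0.0398 0.3843]
Max displacement = 2.4537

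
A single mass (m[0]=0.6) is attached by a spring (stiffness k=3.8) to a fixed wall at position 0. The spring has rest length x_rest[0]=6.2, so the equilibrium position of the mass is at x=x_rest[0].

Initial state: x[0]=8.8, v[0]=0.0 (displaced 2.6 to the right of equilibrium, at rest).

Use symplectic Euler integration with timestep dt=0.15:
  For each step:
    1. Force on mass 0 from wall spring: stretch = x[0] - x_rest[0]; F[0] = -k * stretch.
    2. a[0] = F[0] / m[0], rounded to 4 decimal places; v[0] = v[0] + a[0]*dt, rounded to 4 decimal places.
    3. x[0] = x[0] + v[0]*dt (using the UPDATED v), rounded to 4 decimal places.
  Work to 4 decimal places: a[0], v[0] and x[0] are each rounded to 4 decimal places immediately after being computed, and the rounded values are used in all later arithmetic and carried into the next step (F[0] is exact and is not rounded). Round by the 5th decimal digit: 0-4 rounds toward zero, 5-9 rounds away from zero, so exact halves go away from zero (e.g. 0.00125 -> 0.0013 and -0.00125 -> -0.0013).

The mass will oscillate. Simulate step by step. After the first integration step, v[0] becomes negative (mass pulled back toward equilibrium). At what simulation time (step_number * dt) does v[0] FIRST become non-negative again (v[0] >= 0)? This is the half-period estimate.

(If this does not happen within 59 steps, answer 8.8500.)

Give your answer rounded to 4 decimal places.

Answer: 1.3500

Derivation:
Step 0: x=[8.8000] v=[0.0000]
Step 1: x=[8.4295] v=[-2.4700]
Step 2: x=[7.7413] v=[-4.5880]
Step 3: x=[6.8335] v=[-6.0522]
Step 4: x=[5.8354] v=[-6.6540]
Step 5: x=[4.8893] v=[-6.3076]
Step 6: x=[4.1299] v=[-5.0624]
Step 7: x=[3.6655] v=[-3.0958]
Step 8: x=[3.5623] v=[-0.6880]
Step 9: x=[3.8350] v=[1.8178]
First v>=0 after going negative at step 9, time=1.3500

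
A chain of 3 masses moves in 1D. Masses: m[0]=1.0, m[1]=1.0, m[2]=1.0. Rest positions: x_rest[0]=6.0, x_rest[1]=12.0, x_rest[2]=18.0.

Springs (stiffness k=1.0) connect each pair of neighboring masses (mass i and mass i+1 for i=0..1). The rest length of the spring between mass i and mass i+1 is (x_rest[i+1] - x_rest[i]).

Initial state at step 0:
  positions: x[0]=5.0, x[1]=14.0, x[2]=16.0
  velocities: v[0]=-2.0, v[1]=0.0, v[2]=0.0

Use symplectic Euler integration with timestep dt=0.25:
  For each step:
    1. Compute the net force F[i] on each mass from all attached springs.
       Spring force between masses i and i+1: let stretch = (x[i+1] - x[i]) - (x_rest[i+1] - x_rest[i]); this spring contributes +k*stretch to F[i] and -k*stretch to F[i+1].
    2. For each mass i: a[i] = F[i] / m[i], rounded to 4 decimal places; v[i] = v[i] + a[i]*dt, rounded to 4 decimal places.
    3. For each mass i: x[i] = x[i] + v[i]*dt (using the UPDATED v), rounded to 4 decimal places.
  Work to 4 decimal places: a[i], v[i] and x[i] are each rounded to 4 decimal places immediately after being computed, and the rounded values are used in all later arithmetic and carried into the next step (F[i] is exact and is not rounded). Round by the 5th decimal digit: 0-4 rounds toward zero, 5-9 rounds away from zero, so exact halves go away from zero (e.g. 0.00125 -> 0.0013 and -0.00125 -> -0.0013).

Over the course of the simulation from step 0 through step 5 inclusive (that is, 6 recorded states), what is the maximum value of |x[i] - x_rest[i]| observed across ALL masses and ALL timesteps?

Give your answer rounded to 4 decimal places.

Answer: 2.6071

Derivation:
Step 0: x=[5.0000 14.0000 16.0000] v=[-2.0000 0.0000 0.0000]
Step 1: x=[4.6875 13.5625 16.2500] v=[-1.2500 -1.7500 1.0000]
Step 2: x=[4.5547 12.7383 16.7070] v=[-0.5313 -3.2969 1.8281]
Step 3: x=[4.5584 11.6507 17.2910] v=[0.0146 -4.3506 2.3359]
Step 4: x=[4.6303 10.4723 17.8975] v=[0.2877 -4.7136 2.4258]
Step 5: x=[4.6924 9.3929 18.4149] v=[0.2482 -4.3178 2.0695]
Max displacement = 2.6071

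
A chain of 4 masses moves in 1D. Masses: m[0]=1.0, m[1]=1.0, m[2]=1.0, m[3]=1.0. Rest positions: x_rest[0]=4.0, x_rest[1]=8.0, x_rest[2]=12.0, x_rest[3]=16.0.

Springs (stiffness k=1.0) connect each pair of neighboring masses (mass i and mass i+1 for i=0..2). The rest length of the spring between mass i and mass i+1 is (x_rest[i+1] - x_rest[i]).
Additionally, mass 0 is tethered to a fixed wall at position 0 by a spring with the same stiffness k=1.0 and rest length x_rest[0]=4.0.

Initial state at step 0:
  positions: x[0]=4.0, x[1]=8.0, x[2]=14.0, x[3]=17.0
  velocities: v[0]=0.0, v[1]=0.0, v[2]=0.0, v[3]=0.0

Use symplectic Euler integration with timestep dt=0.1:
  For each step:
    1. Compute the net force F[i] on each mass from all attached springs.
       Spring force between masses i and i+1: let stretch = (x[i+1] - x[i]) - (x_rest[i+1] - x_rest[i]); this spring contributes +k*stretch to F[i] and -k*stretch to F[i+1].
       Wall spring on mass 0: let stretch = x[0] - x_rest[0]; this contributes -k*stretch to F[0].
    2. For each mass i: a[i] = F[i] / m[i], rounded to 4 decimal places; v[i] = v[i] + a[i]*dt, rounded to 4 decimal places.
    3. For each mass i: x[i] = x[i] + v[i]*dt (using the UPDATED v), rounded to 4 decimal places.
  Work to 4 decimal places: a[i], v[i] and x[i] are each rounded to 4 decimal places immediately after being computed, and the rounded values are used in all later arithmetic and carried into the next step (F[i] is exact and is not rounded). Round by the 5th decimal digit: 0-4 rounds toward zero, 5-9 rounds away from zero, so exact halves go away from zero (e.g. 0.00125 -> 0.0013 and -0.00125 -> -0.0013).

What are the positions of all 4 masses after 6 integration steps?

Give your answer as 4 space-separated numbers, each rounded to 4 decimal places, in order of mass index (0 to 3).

Answer: 4.0131 8.3731 13.4306 17.1831

Derivation:
Step 0: x=[4.0000 8.0000 14.0000 17.0000] v=[0.0000 0.0000 0.0000 0.0000]
Step 1: x=[4.0000 8.0200 13.9700 17.0100] v=[0.0000 0.2000 -0.3000 0.1000]
Step 2: x=[4.0002 8.0593 13.9109 17.0296] v=[0.0020 0.3930 -0.5910 0.1960]
Step 3: x=[4.0010 8.1165 13.8245 17.0580] v=[0.0079 0.5723 -0.8643 0.2841]
Step 4: x=[4.0029 8.1897 13.7133 17.0941] v=[0.0194 0.7316 -1.1118 0.3608]
Step 5: x=[4.0067 8.2762 13.5807 17.1364] v=[0.0378 0.8653 -1.3261 0.4227]
Step 6: x=[4.0131 8.3731 13.4306 17.1831] v=[0.0641 0.9688 -1.5010 0.4671]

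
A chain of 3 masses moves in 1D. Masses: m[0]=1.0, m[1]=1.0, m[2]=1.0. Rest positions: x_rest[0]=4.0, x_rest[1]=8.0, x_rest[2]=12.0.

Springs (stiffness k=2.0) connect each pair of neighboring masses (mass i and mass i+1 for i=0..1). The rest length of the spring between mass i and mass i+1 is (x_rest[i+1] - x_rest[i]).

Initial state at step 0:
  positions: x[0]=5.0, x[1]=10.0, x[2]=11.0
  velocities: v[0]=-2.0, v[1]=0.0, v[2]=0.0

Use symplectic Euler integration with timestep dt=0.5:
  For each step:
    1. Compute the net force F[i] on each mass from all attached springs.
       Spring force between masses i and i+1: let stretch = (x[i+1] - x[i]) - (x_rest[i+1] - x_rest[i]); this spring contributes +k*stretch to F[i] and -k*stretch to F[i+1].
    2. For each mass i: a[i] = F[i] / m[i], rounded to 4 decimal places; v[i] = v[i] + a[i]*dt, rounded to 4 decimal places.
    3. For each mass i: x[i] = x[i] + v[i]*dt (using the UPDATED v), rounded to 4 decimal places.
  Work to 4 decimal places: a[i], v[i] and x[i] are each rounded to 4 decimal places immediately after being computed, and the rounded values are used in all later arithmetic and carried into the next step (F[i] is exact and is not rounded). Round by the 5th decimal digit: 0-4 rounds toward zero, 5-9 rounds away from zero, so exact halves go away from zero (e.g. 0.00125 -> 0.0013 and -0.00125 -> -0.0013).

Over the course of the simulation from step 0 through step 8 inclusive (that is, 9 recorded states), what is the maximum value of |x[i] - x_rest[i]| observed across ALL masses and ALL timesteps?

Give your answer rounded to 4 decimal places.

Answer: 3.4413

Derivation:
Step 0: x=[5.0000 10.0000 11.0000] v=[-2.0000 0.0000 0.0000]
Step 1: x=[4.5000 8.0000 12.5000] v=[-1.0000 -4.0000 3.0000]
Step 2: x=[3.7500 6.5000 13.7500] v=[-1.5000 -3.0000 2.5000]
Step 3: x=[2.3750 7.2500 13.3750] v=[-2.7500 1.5000 -0.7500]
Step 4: x=[1.4375 8.6250 11.9375] v=[-1.8750 2.7500 -2.8750]
Step 5: x=[2.0938 8.0625 10.8438] v=[1.3125 -1.1250 -2.1875]
Step 6: x=[3.7344 5.9063 10.3594] v=[3.2812 -4.3124 -0.9688]
Step 7: x=[4.4610 4.8907 9.6485] v=[1.4531 -2.0312 -1.4219]
Step 8: x=[3.4024 6.0392 8.5587] v=[-2.1172 2.2969 -2.1797]
Max displacement = 3.4413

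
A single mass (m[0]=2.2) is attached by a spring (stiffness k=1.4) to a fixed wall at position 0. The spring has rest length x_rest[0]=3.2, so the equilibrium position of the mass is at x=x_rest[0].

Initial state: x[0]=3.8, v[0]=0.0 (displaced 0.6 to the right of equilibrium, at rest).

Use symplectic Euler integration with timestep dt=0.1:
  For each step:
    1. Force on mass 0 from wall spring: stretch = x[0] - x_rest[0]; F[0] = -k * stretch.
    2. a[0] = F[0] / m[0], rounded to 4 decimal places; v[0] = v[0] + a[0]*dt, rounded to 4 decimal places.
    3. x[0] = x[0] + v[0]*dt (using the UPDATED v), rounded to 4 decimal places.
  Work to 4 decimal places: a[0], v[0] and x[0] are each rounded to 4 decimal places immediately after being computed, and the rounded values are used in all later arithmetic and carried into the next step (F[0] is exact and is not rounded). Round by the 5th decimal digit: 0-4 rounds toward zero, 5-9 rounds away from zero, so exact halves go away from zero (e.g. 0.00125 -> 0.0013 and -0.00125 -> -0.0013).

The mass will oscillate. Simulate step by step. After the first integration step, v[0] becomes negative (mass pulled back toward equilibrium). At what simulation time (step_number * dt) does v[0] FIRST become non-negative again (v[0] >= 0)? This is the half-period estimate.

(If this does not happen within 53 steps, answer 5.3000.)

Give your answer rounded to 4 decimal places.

Step 0: x=[3.8000] v=[0.0000]
Step 1: x=[3.7962] v=[-0.0382]
Step 2: x=[3.7886] v=[-0.0761]
Step 3: x=[3.7772] v=[-0.1136]
Step 4: x=[3.7622] v=[-0.1503]
Step 5: x=[3.7436] v=[-0.1861]
Step 6: x=[3.7215] v=[-0.2207]
Step 7: x=[3.6961] v=[-0.2539]
Step 8: x=[3.6676] v=[-0.2855]
Step 9: x=[3.6361] v=[-0.3153]
Step 10: x=[3.6018] v=[-0.3431]
Step 11: x=[3.5649] v=[-0.3687]
Step 12: x=[3.5257] v=[-0.3919]
Step 13: x=[3.4844] v=[-0.4126]
Step 14: x=[3.4413] v=[-0.4307]
Step 15: x=[3.3967] v=[-0.4461]
Step 16: x=[3.3508] v=[-0.4586]
Step 17: x=[3.3040] v=[-0.4682]
Step 18: x=[3.2565] v=[-0.4748]
Step 19: x=[3.2087] v=[-0.4784]
Step 20: x=[3.1608] v=[-0.4790]
Step 21: x=[3.1132] v=[-0.4765]
Step 22: x=[3.0661] v=[-0.4710]
Step 23: x=[3.0199] v=[-0.4625]
Step 24: x=[2.9748] v=[-0.4510]
Step 25: x=[2.9311] v=[-0.4367]
Step 26: x=[2.8891] v=[-0.4196]
Step 27: x=[2.8491] v=[-0.3998]
Step 28: x=[2.8114] v=[-0.3775]
Step 29: x=[2.7761] v=[-0.3528]
Step 30: x=[2.7435] v=[-0.3258]
Step 31: x=[2.7138] v=[-0.2968]
Step 32: x=[2.6872] v=[-0.2659]
Step 33: x=[2.6639] v=[-0.2333]
Step 34: x=[2.6440] v=[-0.1992]
Step 35: x=[2.6276] v=[-0.1638]
Step 36: x=[2.6149] v=[-0.1274]
Step 37: x=[2.6059] v=[-0.0902]
Step 38: x=[2.6007] v=[-0.0524]
Step 39: x=[2.5993] v=[-0.0143]
Step 40: x=[2.6017] v=[0.0239]
First v>=0 after going negative at step 40, time=4.0000

Answer: 4.0000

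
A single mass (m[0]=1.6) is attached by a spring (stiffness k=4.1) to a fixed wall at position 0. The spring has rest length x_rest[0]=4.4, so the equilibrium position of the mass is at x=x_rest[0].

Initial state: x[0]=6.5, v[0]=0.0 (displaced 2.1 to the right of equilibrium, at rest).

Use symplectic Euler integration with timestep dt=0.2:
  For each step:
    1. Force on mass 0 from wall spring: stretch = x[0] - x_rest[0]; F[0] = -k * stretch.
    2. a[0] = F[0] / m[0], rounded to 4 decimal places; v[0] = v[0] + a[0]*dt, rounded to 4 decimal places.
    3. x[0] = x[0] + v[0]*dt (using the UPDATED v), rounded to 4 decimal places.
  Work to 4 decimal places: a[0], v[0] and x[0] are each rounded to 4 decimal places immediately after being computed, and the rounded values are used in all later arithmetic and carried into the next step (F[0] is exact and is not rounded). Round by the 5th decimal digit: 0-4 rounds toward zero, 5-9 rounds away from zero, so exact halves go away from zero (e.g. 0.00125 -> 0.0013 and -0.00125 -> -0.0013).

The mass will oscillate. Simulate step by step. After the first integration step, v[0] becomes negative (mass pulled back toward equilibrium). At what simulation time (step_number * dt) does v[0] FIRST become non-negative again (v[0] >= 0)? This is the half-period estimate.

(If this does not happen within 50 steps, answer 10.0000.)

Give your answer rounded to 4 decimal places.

Step 0: x=[6.5000] v=[0.0000]
Step 1: x=[6.2847] v=[-1.0763]
Step 2: x=[5.8763] v=[-2.0422]
Step 3: x=[5.3165] v=[-2.7988]
Step 4: x=[4.6628] v=[-3.2685]
Step 5: x=[3.9822] v=[-3.4032]
Step 6: x=[3.3444] v=[-3.1891]
Step 7: x=[2.8148] v=[-2.6481]
Step 8: x=[2.4477] v=[-1.8357]
Step 9: x=[2.2807] v=[-0.8351]
Step 10: x=[2.3309] v=[0.2510]
First v>=0 after going negative at step 10, time=2.0000

Answer: 2.0000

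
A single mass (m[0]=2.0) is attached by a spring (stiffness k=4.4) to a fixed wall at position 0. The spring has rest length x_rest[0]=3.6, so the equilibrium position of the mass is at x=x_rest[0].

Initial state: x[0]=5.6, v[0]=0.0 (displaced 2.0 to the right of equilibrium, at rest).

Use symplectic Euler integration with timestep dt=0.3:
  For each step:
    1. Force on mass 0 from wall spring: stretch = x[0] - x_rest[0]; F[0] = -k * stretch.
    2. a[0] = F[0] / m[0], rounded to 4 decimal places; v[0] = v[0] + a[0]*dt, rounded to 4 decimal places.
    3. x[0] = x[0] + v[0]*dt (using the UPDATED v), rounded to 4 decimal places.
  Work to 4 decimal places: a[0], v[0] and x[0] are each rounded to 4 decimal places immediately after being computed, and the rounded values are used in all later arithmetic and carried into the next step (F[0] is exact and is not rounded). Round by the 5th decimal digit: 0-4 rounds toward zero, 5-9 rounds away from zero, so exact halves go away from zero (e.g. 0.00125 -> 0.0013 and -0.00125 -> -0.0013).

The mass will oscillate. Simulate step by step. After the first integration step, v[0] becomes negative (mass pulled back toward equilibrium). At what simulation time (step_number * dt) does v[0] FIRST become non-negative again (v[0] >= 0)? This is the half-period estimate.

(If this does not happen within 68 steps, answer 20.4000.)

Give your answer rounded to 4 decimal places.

Answer: 2.4000

Derivation:
Step 0: x=[5.6000] v=[0.0000]
Step 1: x=[5.2040] v=[-1.3200]
Step 2: x=[4.4904] v=[-2.3786]
Step 3: x=[3.6005] v=[-2.9663]
Step 4: x=[2.7105] v=[-2.9666]
Step 5: x=[1.9967] v=[-2.3795]
Step 6: x=[1.6003] v=[-1.3213]
Step 7: x=[1.5999] v=[-0.0015]
Step 8: x=[1.9955] v=[1.3186]
First v>=0 after going negative at step 8, time=2.4000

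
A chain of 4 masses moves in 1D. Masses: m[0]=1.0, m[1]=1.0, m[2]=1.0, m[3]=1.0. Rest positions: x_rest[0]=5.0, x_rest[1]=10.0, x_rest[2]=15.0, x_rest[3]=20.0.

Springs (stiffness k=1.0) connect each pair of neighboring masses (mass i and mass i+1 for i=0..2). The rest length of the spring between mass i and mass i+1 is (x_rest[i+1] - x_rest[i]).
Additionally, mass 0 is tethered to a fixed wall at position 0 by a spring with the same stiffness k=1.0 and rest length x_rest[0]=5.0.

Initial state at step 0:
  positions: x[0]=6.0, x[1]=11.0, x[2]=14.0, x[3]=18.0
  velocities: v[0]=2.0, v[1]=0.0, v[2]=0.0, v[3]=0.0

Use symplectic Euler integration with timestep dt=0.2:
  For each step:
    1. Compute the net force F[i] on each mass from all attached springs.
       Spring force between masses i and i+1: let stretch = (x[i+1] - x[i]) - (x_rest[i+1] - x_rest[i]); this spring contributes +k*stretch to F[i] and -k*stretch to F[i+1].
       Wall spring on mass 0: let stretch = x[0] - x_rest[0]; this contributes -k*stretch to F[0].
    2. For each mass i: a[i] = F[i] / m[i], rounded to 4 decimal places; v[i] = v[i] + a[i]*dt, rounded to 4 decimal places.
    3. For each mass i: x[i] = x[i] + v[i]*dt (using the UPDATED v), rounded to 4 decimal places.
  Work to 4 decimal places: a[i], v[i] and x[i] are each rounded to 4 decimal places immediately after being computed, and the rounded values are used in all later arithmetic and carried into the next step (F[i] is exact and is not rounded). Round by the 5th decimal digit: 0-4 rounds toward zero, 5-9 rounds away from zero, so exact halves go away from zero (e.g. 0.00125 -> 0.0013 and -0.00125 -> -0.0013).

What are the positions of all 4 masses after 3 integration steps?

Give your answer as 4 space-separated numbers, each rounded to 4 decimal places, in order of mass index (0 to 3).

Answer: 6.8355 10.6127 14.2173 18.2398

Derivation:
Step 0: x=[6.0000 11.0000 14.0000 18.0000] v=[2.0000 0.0000 0.0000 0.0000]
Step 1: x=[6.3600 10.9200 14.0400 18.0400] v=[1.8000 -0.4000 0.2000 0.2000]
Step 2: x=[6.6480 10.7824 14.1152 18.1200] v=[1.4400 -0.6880 0.3760 0.4000]
Step 3: x=[6.8355 10.6127 14.2173 18.2398] v=[0.9373 -0.8483 0.5104 0.5990]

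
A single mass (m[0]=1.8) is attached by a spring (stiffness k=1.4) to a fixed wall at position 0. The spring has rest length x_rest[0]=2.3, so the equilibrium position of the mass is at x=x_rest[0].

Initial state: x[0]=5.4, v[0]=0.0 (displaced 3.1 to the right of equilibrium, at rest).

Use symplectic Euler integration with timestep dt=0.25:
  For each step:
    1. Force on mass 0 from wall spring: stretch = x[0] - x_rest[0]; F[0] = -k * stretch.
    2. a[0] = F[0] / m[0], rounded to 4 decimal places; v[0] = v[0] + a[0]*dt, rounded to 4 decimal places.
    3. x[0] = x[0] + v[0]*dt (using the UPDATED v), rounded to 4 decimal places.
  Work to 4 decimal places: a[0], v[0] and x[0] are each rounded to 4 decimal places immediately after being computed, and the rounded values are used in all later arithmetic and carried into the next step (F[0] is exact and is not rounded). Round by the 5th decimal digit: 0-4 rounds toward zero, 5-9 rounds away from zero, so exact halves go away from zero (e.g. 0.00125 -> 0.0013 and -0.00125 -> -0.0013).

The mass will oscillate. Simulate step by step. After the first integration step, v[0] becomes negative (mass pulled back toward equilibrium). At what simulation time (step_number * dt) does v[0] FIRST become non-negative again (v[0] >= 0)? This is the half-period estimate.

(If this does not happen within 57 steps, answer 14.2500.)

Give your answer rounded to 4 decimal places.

Step 0: x=[5.4000] v=[0.0000]
Step 1: x=[5.2493] v=[-0.6028]
Step 2: x=[4.9552] v=[-1.1763]
Step 3: x=[4.5321] v=[-1.6926]
Step 4: x=[4.0005] v=[-2.1266]
Step 5: x=[3.3862] v=[-2.4573]
Step 6: x=[2.7191] v=[-2.6685]
Step 7: x=[2.0316] v=[-2.7500]
Step 8: x=[1.3572] v=[-2.6978]
Step 9: x=[0.7286] v=[-2.5145]
Step 10: x=[0.1764] v=[-2.2090]
Step 11: x=[-0.2726] v=[-1.7961]
Step 12: x=[-0.5966] v=[-1.2959]
Step 13: x=[-0.7798] v=[-0.7327]
Step 14: x=[-0.8133] v=[-0.1339]
Step 15: x=[-0.6954] v=[0.4715]
First v>=0 after going negative at step 15, time=3.7500

Answer: 3.7500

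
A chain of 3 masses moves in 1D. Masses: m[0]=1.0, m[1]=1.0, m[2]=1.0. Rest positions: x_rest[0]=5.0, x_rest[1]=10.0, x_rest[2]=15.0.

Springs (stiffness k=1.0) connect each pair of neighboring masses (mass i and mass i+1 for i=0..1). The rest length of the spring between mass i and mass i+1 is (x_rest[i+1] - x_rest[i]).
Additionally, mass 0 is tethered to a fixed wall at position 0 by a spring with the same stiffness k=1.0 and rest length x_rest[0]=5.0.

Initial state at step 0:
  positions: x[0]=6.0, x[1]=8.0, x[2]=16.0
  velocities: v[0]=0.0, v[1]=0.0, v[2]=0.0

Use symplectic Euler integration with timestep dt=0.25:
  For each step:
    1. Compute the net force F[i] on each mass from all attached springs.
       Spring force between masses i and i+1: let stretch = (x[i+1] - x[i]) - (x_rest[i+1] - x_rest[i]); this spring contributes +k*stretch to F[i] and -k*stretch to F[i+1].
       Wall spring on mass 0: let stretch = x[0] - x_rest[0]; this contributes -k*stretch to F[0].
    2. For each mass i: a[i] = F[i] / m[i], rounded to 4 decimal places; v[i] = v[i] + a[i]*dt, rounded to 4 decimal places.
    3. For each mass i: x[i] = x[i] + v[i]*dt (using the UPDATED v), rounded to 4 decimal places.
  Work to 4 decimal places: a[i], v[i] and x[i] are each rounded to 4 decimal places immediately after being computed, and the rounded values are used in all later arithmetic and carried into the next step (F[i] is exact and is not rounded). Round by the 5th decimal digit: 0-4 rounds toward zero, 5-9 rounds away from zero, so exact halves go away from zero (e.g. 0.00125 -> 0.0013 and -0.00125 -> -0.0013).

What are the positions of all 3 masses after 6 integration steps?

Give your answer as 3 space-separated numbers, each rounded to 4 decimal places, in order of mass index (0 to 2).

Step 0: x=[6.0000 8.0000 16.0000] v=[0.0000 0.0000 0.0000]
Step 1: x=[5.7500 8.3750 15.8125] v=[-1.0000 1.5000 -0.7500]
Step 2: x=[5.3047 9.0508 15.4727] v=[-1.7813 2.7031 -1.3594]
Step 3: x=[4.7620 9.8938 15.0440] v=[-2.1710 3.3721 -1.7149]
Step 4: x=[4.2424 10.7380 14.6059] v=[-2.0786 3.3767 -1.7525]
Step 5: x=[3.8636 11.4180 14.2385] v=[-1.5153 2.7198 -1.4695]
Step 6: x=[3.7155 11.8021 14.0074] v=[-0.5926 1.5363 -0.9246]

Answer: 3.7155 11.8021 14.0074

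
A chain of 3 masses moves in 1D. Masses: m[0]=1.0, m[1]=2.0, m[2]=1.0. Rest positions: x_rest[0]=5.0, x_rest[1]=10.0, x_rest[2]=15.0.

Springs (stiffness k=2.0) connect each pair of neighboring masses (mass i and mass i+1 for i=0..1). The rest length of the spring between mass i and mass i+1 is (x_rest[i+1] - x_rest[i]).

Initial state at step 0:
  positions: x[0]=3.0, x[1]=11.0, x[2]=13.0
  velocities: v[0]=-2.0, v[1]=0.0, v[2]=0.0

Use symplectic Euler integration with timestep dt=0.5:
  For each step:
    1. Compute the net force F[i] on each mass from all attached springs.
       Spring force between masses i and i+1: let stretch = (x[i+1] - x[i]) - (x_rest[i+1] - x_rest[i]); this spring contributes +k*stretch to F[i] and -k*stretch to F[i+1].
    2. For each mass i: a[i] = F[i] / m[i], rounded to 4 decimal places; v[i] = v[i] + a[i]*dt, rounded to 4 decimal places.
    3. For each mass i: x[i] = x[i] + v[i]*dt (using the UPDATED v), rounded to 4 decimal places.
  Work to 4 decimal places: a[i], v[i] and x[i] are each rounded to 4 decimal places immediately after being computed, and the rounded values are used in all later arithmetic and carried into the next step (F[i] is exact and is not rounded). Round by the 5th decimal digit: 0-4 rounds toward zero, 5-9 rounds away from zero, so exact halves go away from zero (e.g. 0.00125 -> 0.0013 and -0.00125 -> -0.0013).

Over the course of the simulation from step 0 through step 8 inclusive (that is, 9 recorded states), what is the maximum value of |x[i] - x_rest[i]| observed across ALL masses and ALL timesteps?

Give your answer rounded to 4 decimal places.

Answer: 4.2031

Derivation:
Step 0: x=[3.0000 11.0000 13.0000] v=[-2.0000 0.0000 0.0000]
Step 1: x=[3.5000 9.5000 14.5000] v=[1.0000 -3.0000 3.0000]
Step 2: x=[4.5000 7.7500 16.0000] v=[2.0000 -3.5000 3.0000]
Step 3: x=[4.6250 7.2500 15.8750] v=[0.2500 -1.0000 -0.2500]
Step 4: x=[3.5625 8.2500 13.9375] v=[-2.1250 2.0000 -3.8750]
Step 5: x=[2.3438 9.5000 11.6563] v=[-2.4375 2.5000 -4.5625]
Step 6: x=[2.2032 9.5001 10.7969] v=[-0.2813 0.0001 -1.7188]
Step 7: x=[3.2110 8.0001 11.7891] v=[2.0156 -3.0000 1.9844]
Step 8: x=[4.1134 6.2501 13.3868] v=[1.8047 -3.5001 3.1954]
Max displacement = 4.2031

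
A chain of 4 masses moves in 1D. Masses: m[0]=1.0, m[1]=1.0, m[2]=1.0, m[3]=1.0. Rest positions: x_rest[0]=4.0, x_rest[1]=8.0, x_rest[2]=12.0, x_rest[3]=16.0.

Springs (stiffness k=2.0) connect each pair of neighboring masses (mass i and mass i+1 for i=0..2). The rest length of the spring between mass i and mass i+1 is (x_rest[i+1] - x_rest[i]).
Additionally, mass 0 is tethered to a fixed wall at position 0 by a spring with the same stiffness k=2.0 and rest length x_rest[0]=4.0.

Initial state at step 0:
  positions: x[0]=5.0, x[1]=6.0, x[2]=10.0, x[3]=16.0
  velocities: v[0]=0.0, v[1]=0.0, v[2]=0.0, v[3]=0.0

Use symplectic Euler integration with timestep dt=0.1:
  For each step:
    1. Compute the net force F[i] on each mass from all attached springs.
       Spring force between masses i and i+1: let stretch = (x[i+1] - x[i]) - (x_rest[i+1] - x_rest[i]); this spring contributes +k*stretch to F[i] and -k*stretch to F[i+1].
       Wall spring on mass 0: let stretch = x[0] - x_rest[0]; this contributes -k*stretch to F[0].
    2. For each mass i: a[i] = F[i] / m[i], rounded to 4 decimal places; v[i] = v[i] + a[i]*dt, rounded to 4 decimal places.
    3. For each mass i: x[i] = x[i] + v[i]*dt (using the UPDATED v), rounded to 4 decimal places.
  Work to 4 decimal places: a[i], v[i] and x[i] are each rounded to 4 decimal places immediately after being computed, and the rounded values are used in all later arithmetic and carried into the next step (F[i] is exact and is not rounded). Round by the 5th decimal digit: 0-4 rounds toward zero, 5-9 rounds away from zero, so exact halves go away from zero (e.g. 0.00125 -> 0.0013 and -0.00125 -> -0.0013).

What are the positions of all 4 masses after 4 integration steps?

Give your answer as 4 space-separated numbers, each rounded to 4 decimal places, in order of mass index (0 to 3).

Answer: 4.2644 6.5533 10.3821 15.6236

Derivation:
Step 0: x=[5.0000 6.0000 10.0000 16.0000] v=[0.0000 0.0000 0.0000 0.0000]
Step 1: x=[4.9200 6.0600 10.0400 15.9600] v=[-0.8000 0.6000 0.4000 -0.4000]
Step 2: x=[4.7644 6.1768 10.1188 15.8816] v=[-1.5560 1.1680 0.7880 -0.7840]
Step 3: x=[4.5418 6.3442 10.2340 15.7679] v=[-2.2264 1.6739 1.1522 -1.1366]
Step 4: x=[4.2644 6.5533 10.3821 15.6236] v=[-2.7743 2.0914 1.4810 -1.4434]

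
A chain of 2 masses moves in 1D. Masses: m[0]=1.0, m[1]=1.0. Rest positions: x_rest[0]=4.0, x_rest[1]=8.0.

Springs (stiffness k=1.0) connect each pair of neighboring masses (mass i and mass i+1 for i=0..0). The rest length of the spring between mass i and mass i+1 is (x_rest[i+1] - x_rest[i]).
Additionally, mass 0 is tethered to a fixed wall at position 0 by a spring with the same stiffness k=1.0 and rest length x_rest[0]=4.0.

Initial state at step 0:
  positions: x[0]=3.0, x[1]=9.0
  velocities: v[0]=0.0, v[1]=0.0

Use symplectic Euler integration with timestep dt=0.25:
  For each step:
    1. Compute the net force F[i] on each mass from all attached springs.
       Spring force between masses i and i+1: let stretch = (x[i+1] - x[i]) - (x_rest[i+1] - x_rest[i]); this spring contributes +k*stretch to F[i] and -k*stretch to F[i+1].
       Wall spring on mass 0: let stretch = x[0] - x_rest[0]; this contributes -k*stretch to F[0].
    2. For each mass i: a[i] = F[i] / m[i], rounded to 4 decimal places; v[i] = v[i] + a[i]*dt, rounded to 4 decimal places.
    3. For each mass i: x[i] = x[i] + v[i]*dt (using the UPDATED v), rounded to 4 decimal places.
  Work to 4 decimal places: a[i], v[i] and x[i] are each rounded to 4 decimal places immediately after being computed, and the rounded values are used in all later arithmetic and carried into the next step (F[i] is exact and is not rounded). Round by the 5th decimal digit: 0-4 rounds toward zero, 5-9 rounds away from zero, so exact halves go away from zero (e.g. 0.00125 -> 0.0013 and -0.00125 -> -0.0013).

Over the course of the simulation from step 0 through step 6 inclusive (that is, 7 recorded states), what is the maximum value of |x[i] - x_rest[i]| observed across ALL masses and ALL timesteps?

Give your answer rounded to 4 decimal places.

Step 0: x=[3.0000 9.0000] v=[0.0000 0.0000]
Step 1: x=[3.1875 8.8750] v=[0.7500 -0.5000]
Step 2: x=[3.5313 8.6445] v=[1.3750 -0.9219]
Step 3: x=[3.9739 8.3445] v=[1.7705 -1.2002]
Step 4: x=[4.4413 8.0213] v=[1.8697 -1.2929]
Step 5: x=[4.8549 7.7243] v=[1.6544 -1.1879]
Step 6: x=[5.1444 7.4980] v=[1.1580 -0.9053]
Max displacement = 1.1444

Answer: 1.1444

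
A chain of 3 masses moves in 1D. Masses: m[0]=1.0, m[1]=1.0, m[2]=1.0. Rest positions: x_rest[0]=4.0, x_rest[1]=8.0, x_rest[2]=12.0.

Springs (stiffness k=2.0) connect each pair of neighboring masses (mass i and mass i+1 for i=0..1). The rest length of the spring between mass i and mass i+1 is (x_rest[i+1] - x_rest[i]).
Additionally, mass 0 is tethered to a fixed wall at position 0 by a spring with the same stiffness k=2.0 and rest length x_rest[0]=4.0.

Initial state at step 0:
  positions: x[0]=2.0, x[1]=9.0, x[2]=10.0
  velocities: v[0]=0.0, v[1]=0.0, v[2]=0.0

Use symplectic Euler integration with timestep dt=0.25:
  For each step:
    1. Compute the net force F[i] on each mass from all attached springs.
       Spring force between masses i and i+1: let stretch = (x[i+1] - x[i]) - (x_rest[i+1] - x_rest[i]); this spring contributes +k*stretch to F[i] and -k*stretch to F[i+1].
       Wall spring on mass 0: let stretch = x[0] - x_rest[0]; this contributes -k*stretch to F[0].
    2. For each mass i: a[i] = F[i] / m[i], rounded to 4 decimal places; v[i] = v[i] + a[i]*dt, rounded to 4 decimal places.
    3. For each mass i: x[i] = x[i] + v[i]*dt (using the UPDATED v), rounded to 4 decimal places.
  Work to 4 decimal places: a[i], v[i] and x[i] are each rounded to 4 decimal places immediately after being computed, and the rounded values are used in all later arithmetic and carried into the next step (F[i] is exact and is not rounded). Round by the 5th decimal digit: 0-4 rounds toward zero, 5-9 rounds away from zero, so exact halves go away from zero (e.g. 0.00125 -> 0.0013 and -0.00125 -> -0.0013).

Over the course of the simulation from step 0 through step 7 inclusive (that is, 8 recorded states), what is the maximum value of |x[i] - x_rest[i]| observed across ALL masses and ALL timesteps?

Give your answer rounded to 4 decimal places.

Answer: 2.6496

Derivation:
Step 0: x=[2.0000 9.0000 10.0000] v=[0.0000 0.0000 0.0000]
Step 1: x=[2.6250 8.2500 10.3750] v=[2.5000 -3.0000 1.5000]
Step 2: x=[3.6250 7.0625 10.9844] v=[4.0000 -4.7500 2.4375]
Step 3: x=[4.6016 5.9356 11.6036] v=[3.9063 -4.5078 2.4766]
Step 4: x=[5.1697 5.3504 12.0143] v=[2.2725 -2.3408 1.6426]
Step 5: x=[5.1142 5.5756 12.0920] v=[-0.2220 0.9008 0.3107]
Step 6: x=[4.4771 6.5577 11.8551] v=[-2.5484 3.9283 -0.9475]
Step 7: x=[3.5404 7.9419 11.4561] v=[-3.7467 5.5367 -1.5962]
Max displacement = 2.6496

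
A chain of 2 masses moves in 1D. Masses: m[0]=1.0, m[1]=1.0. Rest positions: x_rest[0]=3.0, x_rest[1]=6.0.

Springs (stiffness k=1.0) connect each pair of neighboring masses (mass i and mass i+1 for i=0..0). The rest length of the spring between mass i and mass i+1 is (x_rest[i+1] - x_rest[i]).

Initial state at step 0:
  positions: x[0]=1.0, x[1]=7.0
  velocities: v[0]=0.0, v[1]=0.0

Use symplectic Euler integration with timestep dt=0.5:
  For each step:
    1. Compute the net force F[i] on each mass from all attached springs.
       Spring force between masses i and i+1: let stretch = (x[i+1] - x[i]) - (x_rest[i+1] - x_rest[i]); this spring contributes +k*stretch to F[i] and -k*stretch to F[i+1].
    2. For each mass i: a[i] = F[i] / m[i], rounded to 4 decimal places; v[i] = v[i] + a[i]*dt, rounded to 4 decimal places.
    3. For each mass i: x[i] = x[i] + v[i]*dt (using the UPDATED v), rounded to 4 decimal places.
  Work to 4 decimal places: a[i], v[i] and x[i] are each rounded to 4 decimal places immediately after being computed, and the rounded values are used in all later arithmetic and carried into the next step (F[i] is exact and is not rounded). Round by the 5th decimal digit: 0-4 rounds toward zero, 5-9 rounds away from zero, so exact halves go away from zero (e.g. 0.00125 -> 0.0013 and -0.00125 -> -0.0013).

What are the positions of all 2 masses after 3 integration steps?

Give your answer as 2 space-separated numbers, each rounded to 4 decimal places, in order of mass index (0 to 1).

Answer: 3.8125 4.1875

Derivation:
Step 0: x=[1.0000 7.0000] v=[0.0000 0.0000]
Step 1: x=[1.7500 6.2500] v=[1.5000 -1.5000]
Step 2: x=[2.8750 5.1250] v=[2.2500 -2.2500]
Step 3: x=[3.8125 4.1875] v=[1.8750 -1.8750]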